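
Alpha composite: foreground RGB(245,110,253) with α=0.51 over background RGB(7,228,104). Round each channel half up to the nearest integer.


C = α×F + (1-α)×B, with 1-α = 0.49
R: 0.51×245 + 0.49×7 = 124.95 + 3.43 = 128.38 → 128
G: 0.51×110 + 0.49×228 = 56.10 + 111.72 = 167.82 → 168
B: 0.51×253 + 0.49×104 = 129.03 + 50.96 = 179.99 → 180
= RGB(128, 168, 180)


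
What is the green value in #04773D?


Color: #04773D
R = 04 = 4
G = 77 = 119
B = 3D = 61
Green = 119


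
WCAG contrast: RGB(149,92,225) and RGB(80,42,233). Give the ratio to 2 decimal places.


Linearize each sRGB channel c=v/255: c/12.92 if c ≤ 0.04045 else ((c+0.055)/1.055)^2.4
L = 0.2126×R_lin + 0.7152×G_lin + 0.0722×B_lin
Color 1 (149,92,225):
  R=149: 149/255≈0.5843 > 0.04045 → ((0.5843+0.055)/1.055)^2.4 ≈ 0.30054
  G=92: 92/255≈0.3608 > 0.04045 → ((0.3608+0.055)/1.055)^2.4 ≈ 0.10702
  B=225: 225/255≈0.8824 > 0.04045 → ((0.8824+0.055)/1.055)^2.4 ≈ 0.75294
  L1 = 0.2126×0.30054 + 0.7152×0.10702 + 0.0722×0.75294 ≈ 0.19480
Color 2 (80,42,233):
  R=80: 80/255≈0.3137 > 0.04045 → ((0.3137+0.055)/1.055)^2.4 ≈ 0.08022
  G=42: 42/255≈0.1647 > 0.04045 → ((0.1647+0.055)/1.055)^2.4 ≈ 0.02315
  B=233: 233/255≈0.9137 > 0.04045 → ((0.9137+0.055)/1.055)^2.4 ≈ 0.81485
  L2 = 0.2126×0.08022 + 0.7152×0.02315 + 0.0722×0.81485 ≈ 0.09245
Lighter = 0.19480, Darker = 0.09245
Ratio = (L_lighter + 0.05) / (L_darker + 0.05)
Ratio = (0.19480 + 0.05) / (0.09245 + 0.05) = 0.24480 / 0.14245 ≈ 1.7186
Ratio ≈ 1.72:1


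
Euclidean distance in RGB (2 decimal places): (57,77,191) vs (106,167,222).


d = √[(R₁-R₂)² + (G₁-G₂)² + (B₁-B₂)²]
d = √[(57-106)² + (77-167)² + (191-222)²]
d = √[2401 + 8100 + 961]
d = √11462
d ≈ 107.06


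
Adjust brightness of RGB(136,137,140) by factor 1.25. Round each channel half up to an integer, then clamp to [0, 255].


Multiply each channel by 1.25, round half up, clamp to [0, 255]
R: 136×1.25 = 170
G: 137×1.25 = 171.25 → round → 171
B: 140×1.25 = 175
= RGB(170, 171, 175)


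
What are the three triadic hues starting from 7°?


Triadic: equally spaced at 120° intervals
H1 = 7°
H2 = (7 + 120) mod 360 = 127°
H3 = (7 + 240) mod 360 = 247°
Triadic = 7°, 127°, 247°


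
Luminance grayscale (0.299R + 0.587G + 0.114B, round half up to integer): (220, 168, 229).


Gray = 0.299×R + 0.587×G + 0.114×B
Gray = 0.299×220 + 0.587×168 + 0.114×229
Gray = 65.780 + 98.616 + 26.106
Gray = 190.502 → round half up → 191
Gray = 191


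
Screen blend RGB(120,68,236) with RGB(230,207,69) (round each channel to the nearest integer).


Screen: C = 255 - (255-A)×(255-B)/255, rounded to nearest integer
R: 255 - (255-120)×(255-230)/255 = 255 - 3375/255 ≈ 255 - 13.235 = 241.765 → 242
G: 255 - (255-68)×(255-207)/255 = 255 - 8976/255 ≈ 255 - 35.200 = 219.800 → 220
B: 255 - (255-236)×(255-69)/255 = 255 - 3534/255 ≈ 255 - 13.859 = 241.141 → 241
= RGB(242, 220, 241)


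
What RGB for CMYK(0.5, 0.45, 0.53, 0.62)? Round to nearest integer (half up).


R = 255 × (1-C) × (1-K) = 255 × 0.50 × 0.38 = 48.45 → 48
G = 255 × (1-M) × (1-K) = 255 × 0.55 × 0.38 = 53.295 → 53
B = 255 × (1-Y) × (1-K) = 255 × 0.47 × 0.38 = 45.543 → 46
= RGB(48, 53, 46)


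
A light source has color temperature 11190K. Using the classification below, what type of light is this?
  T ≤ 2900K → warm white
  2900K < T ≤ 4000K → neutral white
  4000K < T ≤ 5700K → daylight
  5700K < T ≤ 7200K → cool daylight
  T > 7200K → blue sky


Temperature: 11190K
11190K > 7200K → blue sky
Classification: blue sky


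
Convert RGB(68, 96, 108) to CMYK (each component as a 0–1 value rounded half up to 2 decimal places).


R'=68/255≈0.2667, G'=96/255≈0.3765, B'=108/255≈0.4235
K = 1 - max(R',G',B') = 1 - 108/255 = 147/255 = 0.57647… → 0.58
(1-R'-K)/(1-K) simplifies to (max-R)/max with max = 108:
C = (108-68)/108 = 40/108 = 0.37037… → 0.37
M = (108-96)/108 = 12/108 = 0.11111… → 0.11
Y = (108-108)/108 = 0/108 = 0 → 0.00
= CMYK(0.37, 0.11, 0.00, 0.58)


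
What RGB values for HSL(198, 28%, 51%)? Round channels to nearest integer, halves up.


H=198°, S=0.28, L=0.51
C = (1-|2L-1|)×S = (1-|0.02|)×0.28 = 0.2744
H' = H/60 = 198/60 ≈ 3.3000; X = C×(1-|H' mod 2 - 1|) = 0.19208
m = L - C/2 = 0.51 - 0.1372 = 0.3728
Sector ⌊H'⌋ = 3 → (R',G',B') = (0.0, 0.19208, 0.2744)
RGB = ((R'+m)×255, (G'+m)×255, (B'+m)×255) = (95.064, 144.0444, 165.036)
Round half up → RGB(95, 144, 165)


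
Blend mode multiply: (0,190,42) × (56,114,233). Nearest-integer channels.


Multiply: C = A×B/255, rounded to nearest integer
R: 0×56/255 = 0/255 ≈ 0.000 → 0
G: 190×114/255 = 21660/255 ≈ 84.941 → 85
B: 42×233/255 = 9786/255 ≈ 38.376 → 38
= RGB(0, 85, 38)


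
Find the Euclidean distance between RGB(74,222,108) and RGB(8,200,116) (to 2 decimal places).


d = √[(R₁-R₂)² + (G₁-G₂)² + (B₁-B₂)²]
d = √[(74-8)² + (222-200)² + (108-116)²]
d = √[4356 + 484 + 64]
d = √4904
d ≈ 70.03


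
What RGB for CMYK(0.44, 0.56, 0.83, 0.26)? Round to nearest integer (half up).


R = 255 × (1-C) × (1-K) = 255 × 0.56 × 0.74 = 105.672 → 106
G = 255 × (1-M) × (1-K) = 255 × 0.44 × 0.74 = 83.028 → 83
B = 255 × (1-Y) × (1-K) = 255 × 0.17 × 0.74 = 32.079 → 32
= RGB(106, 83, 32)


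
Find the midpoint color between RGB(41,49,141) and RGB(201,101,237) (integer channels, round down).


Midpoint: each channel = ⌊(C₁+C₂)/2⌋
R: ⌊(41+201)/2⌋ = 121
G: ⌊(49+101)/2⌋ = 75
B: ⌊(141+237)/2⌋ = 189
= RGB(121, 75, 189)


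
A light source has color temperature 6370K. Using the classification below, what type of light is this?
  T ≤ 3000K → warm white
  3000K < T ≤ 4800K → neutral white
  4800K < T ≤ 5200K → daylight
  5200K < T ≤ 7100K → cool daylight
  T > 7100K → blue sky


Temperature: 6370K
5200K < 6370K ≤ 7100K → cool daylight
Classification: cool daylight


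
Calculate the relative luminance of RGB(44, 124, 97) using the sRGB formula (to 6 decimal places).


Linearize each channel (sRGB transfer function): c = v/255; c_lin = c/12.92 if c ≤ 0.04045, else ((c+0.055)/1.055)^2.4
  R: 44/255 ≈ 0.172549 > 0.04045 → ((0.172549+0.055)/1.055)^2.4 ≈ 0.025187
  G: 124/255 ≈ 0.486275 > 0.04045 → ((0.486275+0.055)/1.055)^2.4 ≈ 0.201556
  B: 97/255 ≈ 0.380392 > 0.04045 → ((0.380392+0.055)/1.055)^2.4 ≈ 0.119538
R_lin = 0.025187, G_lin = 0.201556, B_lin = 0.119538
L = 0.2126×R + 0.7152×G + 0.0722×B
L = 0.2126×0.025187 + 0.7152×0.201556 + 0.0722×0.119538
L ≈ 0.158138


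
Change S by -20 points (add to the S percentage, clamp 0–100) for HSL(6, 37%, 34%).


Original S = 37%
Adjustment = -20 percentage points
New S = 37 + (-20) = 17
Clamp to [0, 100] → 17
= HSL(6°, 17%, 34%)


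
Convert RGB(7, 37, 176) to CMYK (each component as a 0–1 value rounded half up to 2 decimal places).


R'=7/255≈0.0275, G'=37/255≈0.1451, B'=176/255≈0.6902
K = 1 - max(R',G',B') = 1 - 176/255 = 79/255 = 0.30980… → 0.31
(1-R'-K)/(1-K) simplifies to (max-R)/max with max = 176:
C = (176-7)/176 = 169/176 = 0.96022… → 0.96
M = (176-37)/176 = 139/176 = 0.78977… → 0.79
Y = (176-176)/176 = 0/176 = 0 → 0.00
= CMYK(0.96, 0.79, 0.00, 0.31)


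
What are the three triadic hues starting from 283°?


Triadic: equally spaced at 120° intervals
H1 = 283°
H2 = (283 + 120) mod 360 = 43°
H3 = (283 + 240) mod 360 = 163°
Triadic = 283°, 43°, 163°


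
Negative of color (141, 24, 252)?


Invert: (255-R, 255-G, 255-B)
R: 255-141 = 114
G: 255-24 = 231
B: 255-252 = 3
= RGB(114, 231, 3)


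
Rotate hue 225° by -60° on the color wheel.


New hue = (H + rotation) mod 360
New hue = (225 -60) mod 360
= 165 mod 360
= 165°


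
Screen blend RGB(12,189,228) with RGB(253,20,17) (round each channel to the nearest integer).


Screen: C = 255 - (255-A)×(255-B)/255, rounded to nearest integer
R: 255 - (255-12)×(255-253)/255 = 255 - 486/255 ≈ 255 - 1.906 = 253.094 → 253
G: 255 - (255-189)×(255-20)/255 = 255 - 15510/255 ≈ 255 - 60.824 = 194.176 → 194
B: 255 - (255-228)×(255-17)/255 = 255 - 6426/255 ≈ 255 - 25.200 = 229.800 → 230
= RGB(253, 194, 230)


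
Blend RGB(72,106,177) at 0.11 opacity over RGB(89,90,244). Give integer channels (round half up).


C = α×F + (1-α)×B, with 1-α = 0.89
R: 0.11×72 + 0.89×89 = 7.92 + 79.21 = 87.13 → 87
G: 0.11×106 + 0.89×90 = 11.66 + 80.10 = 91.76 → 92
B: 0.11×177 + 0.89×244 = 19.47 + 217.16 = 236.63 → 237
= RGB(87, 92, 237)


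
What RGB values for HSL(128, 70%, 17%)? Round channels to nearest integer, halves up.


H=128°, S=0.70, L=0.17
C = (1-|2L-1|)×S = (1-|-0.66|)×0.70 = 0.238
H' = H/60 = 128/60 ≈ 2.1333; X = C×(1-|H' mod 2 - 1|) ≈ 0.0317
m = L - C/2 = 0.17 - 0.119 = 0.051
Sector ⌊H'⌋ = 2 → (R',G',B') = (0.0, 0.238, ≈0.0317)
RGB = ((R'+m)×255, (G'+m)×255, (B'+m)×255) = (13.005, 73.695, 21.097)
Round half up → RGB(13, 74, 21)


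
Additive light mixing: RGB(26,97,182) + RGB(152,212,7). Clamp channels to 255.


Additive: each channel = min(255, C₁+C₂)
R: 26+152 = 178 → 178
G: 97+212 = 309 → 255
B: 182+7 = 189 → 189
= RGB(178, 255, 189)


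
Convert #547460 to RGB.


54 → 84 (R)
74 → 116 (G)
60 → 96 (B)
= RGB(84, 116, 96)


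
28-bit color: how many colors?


Colors = 2^bits = 2^28
= 268,435,456 colors


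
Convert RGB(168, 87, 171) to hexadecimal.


R = 168 → A8 (hex)
G = 87 → 57 (hex)
B = 171 → AB (hex)
Hex = #A857AB


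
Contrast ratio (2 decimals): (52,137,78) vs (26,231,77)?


Linearize each sRGB channel c=v/255: c/12.92 if c ≤ 0.04045 else ((c+0.055)/1.055)^2.4
L = 0.2126×R_lin + 0.7152×G_lin + 0.0722×B_lin
Color 1 (52,137,78):
  R=52: 52/255≈0.2039 > 0.04045 → ((0.2039+0.055)/1.055)^2.4 ≈ 0.03434
  G=137: 137/255≈0.5373 > 0.04045 → ((0.5373+0.055)/1.055)^2.4 ≈ 0.25016
  B=78: 78/255≈0.3059 > 0.04045 → ((0.3059+0.055)/1.055)^2.4 ≈ 0.07619
  L1 = 0.2126×0.03434 + 0.7152×0.25016 + 0.0722×0.07619 ≈ 0.19171
Color 2 (26,231,77):
  R=26: 26/255≈0.1020 > 0.04045 → ((0.1020+0.055)/1.055)^2.4 ≈ 0.01033
  G=231: 231/255≈0.9059 > 0.04045 → ((0.9059+0.055)/1.055)^2.4 ≈ 0.79910
  B=77: 77/255≈0.3020 > 0.04045 → ((0.3020+0.055)/1.055)^2.4 ≈ 0.07421
  L2 = 0.2126×0.01033 + 0.7152×0.79910 + 0.0722×0.07421 ≈ 0.57907
Lighter = 0.57907, Darker = 0.19171
Ratio = (L_lighter + 0.05) / (L_darker + 0.05)
Ratio = (0.57907 + 0.05) / (0.19171 + 0.05) = 0.62907 / 0.24171 ≈ 2.6025
Ratio ≈ 2.60:1


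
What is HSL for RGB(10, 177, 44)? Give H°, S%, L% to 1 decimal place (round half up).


Normalize: R'=10/255≈0.0392, G'=177/255≈0.6941, B'=44/255≈0.1725
Max=177/255, Min=10/255, Δ=Max-Min=167/255
L = (Max+Min)/2 = (177+10)/510 = 187/510 = 0.36666… → L = 36.7%
L ≤ 0.5 → S = Δ/(Max+Min) = 167/(177+10) = 167/187 = 0.89304… → S = 89.3%
(the 1/255 factors cancel in S and H, so raw channel differences can be used)
Max is G' → H = 60 × ((B-R)/Δ + 2) = 60 × ((44-10)/167 + 2)
  34/167 + 2 = 0.2035… + 2 = 2.2035…
  H = 60 × 2.2035… = 132.215…° → H = 132.2°
= HSL(132.2°, 89.3%, 36.7%)


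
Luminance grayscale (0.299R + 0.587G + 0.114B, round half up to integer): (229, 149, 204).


Gray = 0.299×R + 0.587×G + 0.114×B
Gray = 0.299×229 + 0.587×149 + 0.114×204
Gray = 68.471 + 87.463 + 23.256
Gray = 179.190 → round half up → 179
Gray = 179


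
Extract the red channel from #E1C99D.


Color: #E1C99D
R = E1 = 225
G = C9 = 201
B = 9D = 157
Red = 225


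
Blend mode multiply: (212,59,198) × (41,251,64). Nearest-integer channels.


Multiply: C = A×B/255, rounded to nearest integer
R: 212×41/255 = 8692/255 ≈ 34.086 → 34
G: 59×251/255 = 14809/255 ≈ 58.075 → 58
B: 198×64/255 = 12672/255 ≈ 49.694 → 50
= RGB(34, 58, 50)


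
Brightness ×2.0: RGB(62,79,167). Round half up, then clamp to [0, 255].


Multiply each channel by 2.0, round half up, clamp to [0, 255]
R: 62×2.0 = 124
G: 79×2.0 = 158
B: 167×2.0 = 334 → clamp → 255
= RGB(124, 158, 255)


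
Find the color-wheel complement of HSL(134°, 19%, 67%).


Complement = opposite side of color wheel = hue + 180°
H' = (134 + 180) mod 360 = 314°
S and L unchanged.
= HSL(314°, 19%, 67%)


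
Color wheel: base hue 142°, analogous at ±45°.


Base hue: 142°
Left analog: (142 - 45) mod 360 = 97°
Right analog: (142 + 45) mod 360 = 187°
Analogous hues = 97° and 187°


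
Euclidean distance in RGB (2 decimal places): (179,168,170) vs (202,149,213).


d = √[(R₁-R₂)² + (G₁-G₂)² + (B₁-B₂)²]
d = √[(179-202)² + (168-149)² + (170-213)²]
d = √[529 + 361 + 1849]
d = √2739
d ≈ 52.34


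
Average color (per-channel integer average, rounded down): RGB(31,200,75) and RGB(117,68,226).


Midpoint: each channel = ⌊(C₁+C₂)/2⌋
R: ⌊(31+117)/2⌋ = 74
G: ⌊(200+68)/2⌋ = 134
B: ⌊(75+226)/2⌋ = 150
= RGB(74, 134, 150)


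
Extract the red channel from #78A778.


Color: #78A778
R = 78 = 120
G = A7 = 167
B = 78 = 120
Red = 120


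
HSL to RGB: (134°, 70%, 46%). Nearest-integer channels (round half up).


H=134°, S=0.70, L=0.46
C = (1-|2L-1|)×S = (1-|-0.08|)×0.70 = 0.644
H' = H/60 = 134/60 ≈ 2.2333; X = C×(1-|H' mod 2 - 1|) ≈ 0.1503
m = L - C/2 = 0.46 - 0.322 = 0.138
Sector ⌊H'⌋ = 2 → (R',G',B') = (0.0, 0.644, ≈0.1503)
RGB = ((R'+m)×255, (G'+m)×255, (B'+m)×255) = (35.19, 199.41, 73.508)
Round half up → RGB(35, 199, 74)


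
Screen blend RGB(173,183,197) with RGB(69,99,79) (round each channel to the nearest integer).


Screen: C = 255 - (255-A)×(255-B)/255, rounded to nearest integer
R: 255 - (255-173)×(255-69)/255 = 255 - 15252/255 ≈ 255 - 59.812 = 195.188 → 195
G: 255 - (255-183)×(255-99)/255 = 255 - 11232/255 ≈ 255 - 44.047 = 210.953 → 211
B: 255 - (255-197)×(255-79)/255 = 255 - 10208/255 ≈ 255 - 40.031 = 214.969 → 215
= RGB(195, 211, 215)


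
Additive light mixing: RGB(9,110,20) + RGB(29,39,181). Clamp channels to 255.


Additive: each channel = min(255, C₁+C₂)
R: 9+29 = 38 → 38
G: 110+39 = 149 → 149
B: 20+181 = 201 → 201
= RGB(38, 149, 201)


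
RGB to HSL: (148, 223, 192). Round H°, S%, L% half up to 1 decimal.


Normalize: R'=148/255≈0.5804, G'=223/255≈0.8745, B'=192/255≈0.7529
Max=223/255, Min=148/255, Δ=Max-Min=75/255
L = (Max+Min)/2 = (223+148)/510 = 371/510 = 0.72745… → L = 72.7%
L > 0.5 → S = Δ/(2-Max-Min) = 75/(510-223-148) = 75/139 = 0.53956… → S = 54.0%
(the 1/255 factors cancel in S and H, so raw channel differences can be used)
Max is G' → H = 60 × ((B-R)/Δ + 2) = 60 × ((192-148)/75 + 2)
  44/75 + 2 = 0.5866… + 2 = 2.5866…
  H = 60 × 2.5866… = 155.2° → H = 155.2°
= HSL(155.2°, 54.0%, 72.7%)


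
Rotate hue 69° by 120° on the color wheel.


New hue = (H + rotation) mod 360
New hue = (69 + 120) mod 360
= 189 mod 360
= 189°


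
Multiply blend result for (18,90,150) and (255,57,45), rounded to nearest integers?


Multiply: C = A×B/255, rounded to nearest integer
R: 18×255/255 = 4590/255 ≈ 18.000 → 18
G: 90×57/255 = 5130/255 ≈ 20.118 → 20
B: 150×45/255 = 6750/255 ≈ 26.471 → 26
= RGB(18, 20, 26)


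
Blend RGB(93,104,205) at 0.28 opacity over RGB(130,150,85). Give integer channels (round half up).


C = α×F + (1-α)×B, with 1-α = 0.72
R: 0.28×93 + 0.72×130 = 26.04 + 93.60 = 119.64 → 120
G: 0.28×104 + 0.72×150 = 29.12 + 108.00 = 137.12 → 137
B: 0.28×205 + 0.72×85 = 57.40 + 61.20 = 118.60 → 119
= RGB(120, 137, 119)


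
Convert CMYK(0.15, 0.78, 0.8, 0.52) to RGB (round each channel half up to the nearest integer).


R = 255 × (1-C) × (1-K) = 255 × 0.85 × 0.48 = 104.04 → 104
G = 255 × (1-M) × (1-K) = 255 × 0.22 × 0.48 = 26.928 → 27
B = 255 × (1-Y) × (1-K) = 255 × 0.20 × 0.48 = 24.48 → 24
= RGB(104, 27, 24)


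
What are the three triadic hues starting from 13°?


Triadic: equally spaced at 120° intervals
H1 = 13°
H2 = (13 + 120) mod 360 = 133°
H3 = (13 + 240) mod 360 = 253°
Triadic = 13°, 133°, 253°


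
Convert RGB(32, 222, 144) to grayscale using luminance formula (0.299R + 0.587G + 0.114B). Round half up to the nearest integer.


Gray = 0.299×R + 0.587×G + 0.114×B
Gray = 0.299×32 + 0.587×222 + 0.114×144
Gray = 9.568 + 130.314 + 16.416
Gray = 156.298 → round half up → 156
Gray = 156


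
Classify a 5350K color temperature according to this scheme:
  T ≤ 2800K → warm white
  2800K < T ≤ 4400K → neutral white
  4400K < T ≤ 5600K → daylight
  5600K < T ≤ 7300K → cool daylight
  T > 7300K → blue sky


Temperature: 5350K
4400K < 5350K ≤ 5600K → daylight
Classification: daylight


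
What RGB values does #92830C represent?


92 → 146 (R)
83 → 131 (G)
0C → 12 (B)
= RGB(146, 131, 12)


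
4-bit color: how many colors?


Colors = 2^bits = 2^4
= 16 colors


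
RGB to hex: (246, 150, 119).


R = 246 → F6 (hex)
G = 150 → 96 (hex)
B = 119 → 77 (hex)
Hex = #F69677


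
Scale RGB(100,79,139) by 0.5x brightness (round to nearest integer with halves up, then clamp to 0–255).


Multiply each channel by 0.5, round half up, clamp to [0, 255]
R: 100×0.5 = 50
G: 79×0.5 = 39.5 → round → 40
B: 139×0.5 = 69.5 → round → 70
= RGB(50, 40, 70)


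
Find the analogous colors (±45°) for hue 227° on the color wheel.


Base hue: 227°
Left analog: (227 - 45) mod 360 = 182°
Right analog: (227 + 45) mod 360 = 272°
Analogous hues = 182° and 272°


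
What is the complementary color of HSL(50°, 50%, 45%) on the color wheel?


Complement = opposite side of color wheel = hue + 180°
H' = (50 + 180) mod 360 = 230°
S and L unchanged.
= HSL(230°, 50%, 45%)


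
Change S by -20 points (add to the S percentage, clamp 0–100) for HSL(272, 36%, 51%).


Original S = 36%
Adjustment = -20 percentage points
New S = 36 + (-20) = 16
Clamp to [0, 100] → 16
= HSL(272°, 16%, 51%)


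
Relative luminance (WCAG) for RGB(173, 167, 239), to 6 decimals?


Linearize each channel (sRGB transfer function): c = v/255; c_lin = c/12.92 if c ≤ 0.04045, else ((c+0.055)/1.055)^2.4
  R: 173/255 ≈ 0.678431 > 0.04045 → ((0.678431+0.055)/1.055)^2.4 ≈ 0.417885
  G: 167/255 ≈ 0.654902 > 0.04045 → ((0.654902+0.055)/1.055)^2.4 ≈ 0.386429
  B: 239/255 ≈ 0.937255 > 0.04045 → ((0.937255+0.055)/1.055)^2.4 ≈ 0.863157
R_lin = 0.417885, G_lin = 0.386429, B_lin = 0.863157
L = 0.2126×R + 0.7152×G + 0.0722×B
L = 0.2126×0.417885 + 0.7152×0.386429 + 0.0722×0.863157
L ≈ 0.427537


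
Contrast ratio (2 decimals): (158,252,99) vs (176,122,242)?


Linearize each sRGB channel c=v/255: c/12.92 if c ≤ 0.04045 else ((c+0.055)/1.055)^2.4
L = 0.2126×R_lin + 0.7152×G_lin + 0.0722×B_lin
Color 1 (158,252,99):
  R=158: 158/255≈0.6196 > 0.04045 → ((0.6196+0.055)/1.055)^2.4 ≈ 0.34191
  G=252: 252/255≈0.9882 > 0.04045 → ((0.9882+0.055)/1.055)^2.4 ≈ 0.97345
  B=99: 99/255≈0.3882 > 0.04045 → ((0.3882+0.055)/1.055)^2.4 ≈ 0.12477
  L1 = 0.2126×0.34191 + 0.7152×0.97345 + 0.0722×0.12477 ≈ 0.77791
Color 2 (176,122,242):
  R=176: 176/255≈0.6902 > 0.04045 → ((0.6902+0.055)/1.055)^2.4 ≈ 0.43415
  G=122: 122/255≈0.4784 > 0.04045 → ((0.4784+0.055)/1.055)^2.4 ≈ 0.19462
  B=242: 242/255≈0.9490 > 0.04045 → ((0.9490+0.055)/1.055)^2.4 ≈ 0.88792
  L2 = 0.2126×0.43415 + 0.7152×0.19462 + 0.0722×0.88792 ≈ 0.29560
Lighter = 0.77791, Darker = 0.29560
Ratio = (L_lighter + 0.05) / (L_darker + 0.05)
Ratio = (0.77791 + 0.05) / (0.29560 + 0.05) = 0.82791 / 0.34560 ≈ 2.3956
Ratio ≈ 2.40:1


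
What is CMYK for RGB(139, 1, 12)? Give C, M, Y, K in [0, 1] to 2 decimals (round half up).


R'=139/255≈0.5451, G'=1/255≈0.0039, B'=12/255≈0.0471
K = 1 - max(R',G',B') = 1 - 139/255 = 116/255 = 0.45490… → 0.45
(1-R'-K)/(1-K) simplifies to (max-R)/max with max = 139:
C = (139-139)/139 = 0/139 = 0 → 0.00
M = (139-1)/139 = 138/139 = 0.99280… → 0.99
Y = (139-12)/139 = 127/139 = 0.91366… → 0.91
= CMYK(0.00, 0.99, 0.91, 0.45)


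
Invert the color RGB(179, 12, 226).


Invert: (255-R, 255-G, 255-B)
R: 255-179 = 76
G: 255-12 = 243
B: 255-226 = 29
= RGB(76, 243, 29)


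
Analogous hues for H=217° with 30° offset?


Base hue: 217°
Left analog: (217 - 30) mod 360 = 187°
Right analog: (217 + 30) mod 360 = 247°
Analogous hues = 187° and 247°


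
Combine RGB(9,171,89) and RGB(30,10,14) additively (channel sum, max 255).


Additive: each channel = min(255, C₁+C₂)
R: 9+30 = 39 → 39
G: 171+10 = 181 → 181
B: 89+14 = 103 → 103
= RGB(39, 181, 103)


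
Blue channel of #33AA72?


Color: #33AA72
R = 33 = 51
G = AA = 170
B = 72 = 114
Blue = 114


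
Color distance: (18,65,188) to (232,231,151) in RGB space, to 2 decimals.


d = √[(R₁-R₂)² + (G₁-G₂)² + (B₁-B₂)²]
d = √[(18-232)² + (65-231)² + (188-151)²]
d = √[45796 + 27556 + 1369]
d = √74721
d ≈ 273.35


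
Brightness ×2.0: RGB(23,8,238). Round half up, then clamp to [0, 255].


Multiply each channel by 2.0, round half up, clamp to [0, 255]
R: 23×2.0 = 46
G: 8×2.0 = 16
B: 238×2.0 = 476 → clamp → 255
= RGB(46, 16, 255)


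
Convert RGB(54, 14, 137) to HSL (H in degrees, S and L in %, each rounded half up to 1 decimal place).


Normalize: R'=54/255≈0.2118, G'=14/255≈0.0549, B'=137/255≈0.5373
Max=137/255, Min=14/255, Δ=Max-Min=123/255
L = (Max+Min)/2 = (137+14)/510 = 151/510 = 0.29607… → L = 29.6%
L ≤ 0.5 → S = Δ/(Max+Min) = 123/(137+14) = 123/151 = 0.81456… → S = 81.5%
(the 1/255 factors cancel in S and H, so raw channel differences can be used)
Max is B' → H = 60 × ((R-G)/Δ + 4) = 60 × ((54-14)/123 + 4)
  40/123 + 4 = 0.3252… + 4 = 4.3252…
  H = 60 × 4.3252… = 259.512…° → H = 259.5°
= HSL(259.5°, 81.5%, 29.6%)


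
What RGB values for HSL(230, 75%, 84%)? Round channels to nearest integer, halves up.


H=230°, S=0.75, L=0.84
C = (1-|2L-1|)×S = (1-|0.68|)×0.75 = 0.24
H' = H/60 = 230/60 ≈ 3.8333; X = C×(1-|H' mod 2 - 1|) = 0.04
m = L - C/2 = 0.84 - 0.12 = 0.72
Sector ⌊H'⌋ = 3 → (R',G',B') = (0.0, 0.04, 0.24)
RGB = ((R'+m)×255, (G'+m)×255, (B'+m)×255) = (183.6, 193.8, 244.8)
Round half up → RGB(184, 194, 245)


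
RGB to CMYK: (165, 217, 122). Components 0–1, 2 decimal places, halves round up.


R'=165/255≈0.6471, G'=217/255≈0.8510, B'=122/255≈0.4784
K = 1 - max(R',G',B') = 1 - 217/255 = 38/255 = 0.14901… → 0.15
(1-R'-K)/(1-K) simplifies to (max-R)/max with max = 217:
C = (217-165)/217 = 52/217 = 0.23963… → 0.24
M = (217-217)/217 = 0/217 = 0 → 0.00
Y = (217-122)/217 = 95/217 = 0.43778… → 0.44
= CMYK(0.24, 0.00, 0.44, 0.15)


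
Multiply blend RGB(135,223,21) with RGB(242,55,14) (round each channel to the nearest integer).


Multiply: C = A×B/255, rounded to nearest integer
R: 135×242/255 = 32670/255 ≈ 128.118 → 128
G: 223×55/255 = 12265/255 ≈ 48.098 → 48
B: 21×14/255 = 294/255 ≈ 1.153 → 1
= RGB(128, 48, 1)


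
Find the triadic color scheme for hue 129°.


Triadic: equally spaced at 120° intervals
H1 = 129°
H2 = (129 + 120) mod 360 = 249°
H3 = (129 + 240) mod 360 = 9°
Triadic = 129°, 249°, 9°


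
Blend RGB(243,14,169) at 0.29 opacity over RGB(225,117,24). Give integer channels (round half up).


C = α×F + (1-α)×B, with 1-α = 0.71
R: 0.29×243 + 0.71×225 = 70.47 + 159.75 = 230.22 → 230
G: 0.29×14 + 0.71×117 = 4.06 + 83.07 = 87.13 → 87
B: 0.29×169 + 0.71×24 = 49.01 + 17.04 = 66.05 → 66
= RGB(230, 87, 66)


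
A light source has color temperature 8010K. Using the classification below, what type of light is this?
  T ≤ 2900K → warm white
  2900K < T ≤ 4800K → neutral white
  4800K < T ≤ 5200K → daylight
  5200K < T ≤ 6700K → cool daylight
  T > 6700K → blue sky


Temperature: 8010K
8010K > 6700K → blue sky
Classification: blue sky


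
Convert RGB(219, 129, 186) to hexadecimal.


R = 219 → DB (hex)
G = 129 → 81 (hex)
B = 186 → BA (hex)
Hex = #DB81BA


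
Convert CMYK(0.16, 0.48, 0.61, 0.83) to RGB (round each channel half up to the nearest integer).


R = 255 × (1-C) × (1-K) = 255 × 0.84 × 0.17 = 36.414 → 36
G = 255 × (1-M) × (1-K) = 255 × 0.52 × 0.17 = 22.542 → 23
B = 255 × (1-Y) × (1-K) = 255 × 0.39 × 0.17 = 16.9065 → 17
= RGB(36, 23, 17)


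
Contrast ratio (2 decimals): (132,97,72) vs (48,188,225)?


Linearize each sRGB channel c=v/255: c/12.92 if c ≤ 0.04045 else ((c+0.055)/1.055)^2.4
L = 0.2126×R_lin + 0.7152×G_lin + 0.0722×B_lin
Color 1 (132,97,72):
  R=132: 132/255≈0.5176 > 0.04045 → ((0.5176+0.055)/1.055)^2.4 ≈ 0.23074
  G=97: 97/255≈0.3804 > 0.04045 → ((0.3804+0.055)/1.055)^2.4 ≈ 0.11954
  B=72: 72/255≈0.2824 > 0.04045 → ((0.2824+0.055)/1.055)^2.4 ≈ 0.06480
  L1 = 0.2126×0.23074 + 0.7152×0.11954 + 0.0722×0.06480 ≈ 0.13923
Color 2 (48,188,225):
  R=48: 48/255≈0.1882 > 0.04045 → ((0.1882+0.055)/1.055)^2.4 ≈ 0.02956
  G=188: 188/255≈0.7373 > 0.04045 → ((0.7373+0.055)/1.055)^2.4 ≈ 0.50289
  B=225: 225/255≈0.8824 > 0.04045 → ((0.8824+0.055)/1.055)^2.4 ≈ 0.75294
  L2 = 0.2126×0.02956 + 0.7152×0.50289 + 0.0722×0.75294 ≈ 0.42031
Lighter = 0.42031, Darker = 0.13923
Ratio = (L_lighter + 0.05) / (L_darker + 0.05)
Ratio = (0.42031 + 0.05) / (0.13923 + 0.05) = 0.47031 / 0.18923 ≈ 2.4854
Ratio ≈ 2.49:1


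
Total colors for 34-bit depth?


Colors = 2^bits = 2^34
= 17,179,869,184 colors


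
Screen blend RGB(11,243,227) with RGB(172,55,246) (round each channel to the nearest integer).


Screen: C = 255 - (255-A)×(255-B)/255, rounded to nearest integer
R: 255 - (255-11)×(255-172)/255 = 255 - 20252/255 ≈ 255 - 79.420 = 175.580 → 176
G: 255 - (255-243)×(255-55)/255 = 255 - 2400/255 ≈ 255 - 9.412 = 245.588 → 246
B: 255 - (255-227)×(255-246)/255 = 255 - 252/255 ≈ 255 - 0.988 = 254.012 → 254
= RGB(176, 246, 254)


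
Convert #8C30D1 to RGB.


8C → 140 (R)
30 → 48 (G)
D1 → 209 (B)
= RGB(140, 48, 209)


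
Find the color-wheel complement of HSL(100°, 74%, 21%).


Complement = opposite side of color wheel = hue + 180°
H' = (100 + 180) mod 360 = 280°
S and L unchanged.
= HSL(280°, 74%, 21%)


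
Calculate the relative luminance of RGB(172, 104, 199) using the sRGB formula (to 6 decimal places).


Linearize each channel (sRGB transfer function): c = v/255; c_lin = c/12.92 if c ≤ 0.04045, else ((c+0.055)/1.055)^2.4
  R: 172/255 ≈ 0.674510 > 0.04045 → ((0.674510+0.055)/1.055)^2.4 ≈ 0.412543
  G: 104/255 ≈ 0.407843 > 0.04045 → ((0.407843+0.055)/1.055)^2.4 ≈ 0.138432
  B: 199/255 ≈ 0.780392 > 0.04045 → ((0.780392+0.055)/1.055)^2.4 ≈ 0.571125
R_lin = 0.412543, G_lin = 0.138432, B_lin = 0.571125
L = 0.2126×R + 0.7152×G + 0.0722×B
L = 0.2126×0.412543 + 0.7152×0.138432 + 0.0722×0.571125
L ≈ 0.227948


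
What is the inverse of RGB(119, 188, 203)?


Invert: (255-R, 255-G, 255-B)
R: 255-119 = 136
G: 255-188 = 67
B: 255-203 = 52
= RGB(136, 67, 52)


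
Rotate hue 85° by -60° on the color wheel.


New hue = (H + rotation) mod 360
New hue = (85 -60) mod 360
= 25 mod 360
= 25°


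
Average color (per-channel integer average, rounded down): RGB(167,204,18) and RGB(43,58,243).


Midpoint: each channel = ⌊(C₁+C₂)/2⌋
R: ⌊(167+43)/2⌋ = 105
G: ⌊(204+58)/2⌋ = 131
B: ⌊(18+243)/2⌋ = 130
= RGB(105, 131, 130)


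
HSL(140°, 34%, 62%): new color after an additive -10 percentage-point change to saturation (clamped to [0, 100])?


Original S = 34%
Adjustment = -10 percentage points
New S = 34 + (-10) = 24
Clamp to [0, 100] → 24
= HSL(140°, 24%, 62%)


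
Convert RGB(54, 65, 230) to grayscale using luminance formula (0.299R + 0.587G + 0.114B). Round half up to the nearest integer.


Gray = 0.299×R + 0.587×G + 0.114×B
Gray = 0.299×54 + 0.587×65 + 0.114×230
Gray = 16.146 + 38.155 + 26.220
Gray = 80.521 → round half up → 81
Gray = 81


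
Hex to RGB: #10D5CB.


10 → 16 (R)
D5 → 213 (G)
CB → 203 (B)
= RGB(16, 213, 203)


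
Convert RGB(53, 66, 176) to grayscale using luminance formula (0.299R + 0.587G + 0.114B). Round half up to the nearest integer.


Gray = 0.299×R + 0.587×G + 0.114×B
Gray = 0.299×53 + 0.587×66 + 0.114×176
Gray = 15.847 + 38.742 + 20.064
Gray = 74.653 → round half up → 75
Gray = 75


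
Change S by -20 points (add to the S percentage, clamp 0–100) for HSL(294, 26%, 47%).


Original S = 26%
Adjustment = -20 percentage points
New S = 26 + (-20) = 6
Clamp to [0, 100] → 6
= HSL(294°, 6%, 47%)


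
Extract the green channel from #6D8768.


Color: #6D8768
R = 6D = 109
G = 87 = 135
B = 68 = 104
Green = 135


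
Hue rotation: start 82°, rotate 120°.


New hue = (H + rotation) mod 360
New hue = (82 + 120) mod 360
= 202 mod 360
= 202°


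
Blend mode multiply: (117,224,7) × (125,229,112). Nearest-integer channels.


Multiply: C = A×B/255, rounded to nearest integer
R: 117×125/255 = 14625/255 ≈ 57.353 → 57
G: 224×229/255 = 51296/255 ≈ 201.161 → 201
B: 7×112/255 = 784/255 ≈ 3.075 → 3
= RGB(57, 201, 3)


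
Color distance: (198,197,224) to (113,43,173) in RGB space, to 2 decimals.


d = √[(R₁-R₂)² + (G₁-G₂)² + (B₁-B₂)²]
d = √[(198-113)² + (197-43)² + (224-173)²]
d = √[7225 + 23716 + 2601]
d = √33542
d ≈ 183.14


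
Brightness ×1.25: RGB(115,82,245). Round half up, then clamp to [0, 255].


Multiply each channel by 1.25, round half up, clamp to [0, 255]
R: 115×1.25 = 143.75 → round → 144
G: 82×1.25 = 102.5 → round → 103
B: 245×1.25 = 306.25 → round → 306 → clamp → 255
= RGB(144, 103, 255)


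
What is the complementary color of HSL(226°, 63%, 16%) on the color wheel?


Complement = opposite side of color wheel = hue + 180°
H' = (226 + 180) mod 360 = 46°
S and L unchanged.
= HSL(46°, 63%, 16%)


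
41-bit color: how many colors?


Colors = 2^bits = 2^41
= 2,199,023,255,552 colors


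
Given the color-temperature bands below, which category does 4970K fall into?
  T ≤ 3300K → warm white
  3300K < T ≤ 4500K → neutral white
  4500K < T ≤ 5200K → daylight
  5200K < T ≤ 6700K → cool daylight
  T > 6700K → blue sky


Temperature: 4970K
4500K < 4970K ≤ 5200K → daylight
Classification: daylight


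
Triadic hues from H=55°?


Triadic: equally spaced at 120° intervals
H1 = 55°
H2 = (55 + 120) mod 360 = 175°
H3 = (55 + 240) mod 360 = 295°
Triadic = 55°, 175°, 295°


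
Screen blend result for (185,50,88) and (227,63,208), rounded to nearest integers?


Screen: C = 255 - (255-A)×(255-B)/255, rounded to nearest integer
R: 255 - (255-185)×(255-227)/255 = 255 - 1960/255 ≈ 255 - 7.686 = 247.314 → 247
G: 255 - (255-50)×(255-63)/255 = 255 - 39360/255 ≈ 255 - 154.353 = 100.647 → 101
B: 255 - (255-88)×(255-208)/255 = 255 - 7849/255 ≈ 255 - 30.780 = 224.220 → 224
= RGB(247, 101, 224)


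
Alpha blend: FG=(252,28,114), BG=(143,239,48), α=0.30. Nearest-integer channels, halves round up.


C = α×F + (1-α)×B, with 1-α = 0.70
R: 0.30×252 + 0.70×143 = 75.60 + 100.10 = 175.70 → 176
G: 0.30×28 + 0.70×239 = 8.40 + 167.30 = 175.70 → 176
B: 0.30×114 + 0.70×48 = 34.20 + 33.60 = 67.80 → 68
= RGB(176, 176, 68)


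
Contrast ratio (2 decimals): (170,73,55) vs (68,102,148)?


Linearize each sRGB channel c=v/255: c/12.92 if c ≤ 0.04045 else ((c+0.055)/1.055)^2.4
L = 0.2126×R_lin + 0.7152×G_lin + 0.0722×B_lin
Color 1 (170,73,55):
  R=170: 170/255≈0.6667 > 0.04045 → ((0.6667+0.055)/1.055)^2.4 ≈ 0.40198
  G=73: 73/255≈0.2863 > 0.04045 → ((0.2863+0.055)/1.055)^2.4 ≈ 0.06663
  B=55: 55/255≈0.2157 > 0.04045 → ((0.2157+0.055)/1.055)^2.4 ≈ 0.03820
  L1 = 0.2126×0.40198 + 0.7152×0.06663 + 0.0722×0.03820 ≈ 0.13587
Color 2 (68,102,148):
  R=68: 68/255≈0.2667 > 0.04045 → ((0.2667+0.055)/1.055)^2.4 ≈ 0.05781
  G=102: 102/255≈0.4000 > 0.04045 → ((0.4000+0.055)/1.055)^2.4 ≈ 0.13287
  B=148: 148/255≈0.5804 > 0.04045 → ((0.5804+0.055)/1.055)^2.4 ≈ 0.29614
  L2 = 0.2126×0.05781 + 0.7152×0.13287 + 0.0722×0.29614 ≈ 0.12870
Lighter = 0.13587, Darker = 0.12870
Ratio = (L_lighter + 0.05) / (L_darker + 0.05)
Ratio = (0.13587 + 0.05) / (0.12870 + 0.05) = 0.18587 / 0.17870 ≈ 1.0401
Ratio ≈ 1.04:1


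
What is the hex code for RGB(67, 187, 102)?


R = 67 → 43 (hex)
G = 187 → BB (hex)
B = 102 → 66 (hex)
Hex = #43BB66


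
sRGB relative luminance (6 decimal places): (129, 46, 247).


Linearize each channel (sRGB transfer function): c = v/255; c_lin = c/12.92 if c ≤ 0.04045, else ((c+0.055)/1.055)^2.4
  R: 129/255 ≈ 0.505882 > 0.04045 → ((0.505882+0.055)/1.055)^2.4 ≈ 0.219526
  G: 46/255 ≈ 0.180392 > 0.04045 → ((0.180392+0.055)/1.055)^2.4 ≈ 0.027321
  B: 247/255 ≈ 0.968627 > 0.04045 → ((0.968627+0.055)/1.055)^2.4 ≈ 0.930111
R_lin = 0.219526, G_lin = 0.027321, B_lin = 0.930111
L = 0.2126×R + 0.7152×G + 0.0722×B
L = 0.2126×0.219526 + 0.7152×0.027321 + 0.0722×0.930111
L ≈ 0.133365


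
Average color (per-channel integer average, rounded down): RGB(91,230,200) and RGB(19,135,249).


Midpoint: each channel = ⌊(C₁+C₂)/2⌋
R: ⌊(91+19)/2⌋ = 55
G: ⌊(230+135)/2⌋ = 182
B: ⌊(200+249)/2⌋ = 224
= RGB(55, 182, 224)


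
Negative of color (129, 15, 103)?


Invert: (255-R, 255-G, 255-B)
R: 255-129 = 126
G: 255-15 = 240
B: 255-103 = 152
= RGB(126, 240, 152)


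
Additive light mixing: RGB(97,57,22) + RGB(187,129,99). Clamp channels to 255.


Additive: each channel = min(255, C₁+C₂)
R: 97+187 = 284 → 255
G: 57+129 = 186 → 186
B: 22+99 = 121 → 121
= RGB(255, 186, 121)


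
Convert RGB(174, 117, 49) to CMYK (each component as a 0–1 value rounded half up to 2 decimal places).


R'=174/255≈0.6824, G'=117/255≈0.4588, B'=49/255≈0.1922
K = 1 - max(R',G',B') = 1 - 174/255 = 81/255 = 0.31764… → 0.32
(1-R'-K)/(1-K) simplifies to (max-R)/max with max = 174:
C = (174-174)/174 = 0/174 = 0 → 0.00
M = (174-117)/174 = 57/174 = 0.32758… → 0.33
Y = (174-49)/174 = 125/174 = 0.71839… → 0.72
= CMYK(0.00, 0.33, 0.72, 0.32)


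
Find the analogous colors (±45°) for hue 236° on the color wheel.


Base hue: 236°
Left analog: (236 - 45) mod 360 = 191°
Right analog: (236 + 45) mod 360 = 281°
Analogous hues = 191° and 281°


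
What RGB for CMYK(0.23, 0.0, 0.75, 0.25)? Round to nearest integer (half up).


R = 255 × (1-C) × (1-K) = 255 × 0.77 × 0.75 = 147.2625 → 147
G = 255 × (1-M) × (1-K) = 255 × 1.00 × 0.75 = 191.25 → 191
B = 255 × (1-Y) × (1-K) = 255 × 0.25 × 0.75 = 47.8125 → 48
= RGB(147, 191, 48)


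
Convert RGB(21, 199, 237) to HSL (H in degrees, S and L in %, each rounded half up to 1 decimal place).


Normalize: R'=21/255≈0.0824, G'=199/255≈0.7804, B'=237/255≈0.9294
Max=237/255, Min=21/255, Δ=Max-Min=216/255
L = (Max+Min)/2 = (237+21)/510 = 258/510 = 0.50588… → L = 50.6%
L > 0.5 → S = Δ/(2-Max-Min) = 216/(510-237-21) = 216/252 = 0.85714… → S = 85.7%
(the 1/255 factors cancel in S and H, so raw channel differences can be used)
Max is B' → H = 60 × ((R-G)/Δ + 4) = 60 × ((21-199)/216 + 4)
  -178/216 + 4 = -0.8240… + 4 = 3.1759…
  H = 60 × 3.1759… = 190.555…° → H = 190.6°
= HSL(190.6°, 85.7%, 50.6%)


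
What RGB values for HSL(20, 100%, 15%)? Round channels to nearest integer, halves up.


H=20°, S=1.00, L=0.15
C = (1-|2L-1|)×S = (1-|-0.70|)×1.00 = 0.3
H' = H/60 = 20/60 ≈ 0.3333; X = C×(1-|H' mod 2 - 1|) = 0.1
m = L - C/2 = 0.15 - 0.15 = 0
Sector ⌊H'⌋ = 0 → (R',G',B') = (0.3, 0.1, 0.0)
RGB = ((R'+m)×255, (G'+m)×255, (B'+m)×255) = (76.5, 25.5, 0.0)
Round half up → RGB(77, 26, 0)


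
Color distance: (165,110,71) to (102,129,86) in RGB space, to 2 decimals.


d = √[(R₁-R₂)² + (G₁-G₂)² + (B₁-B₂)²]
d = √[(165-102)² + (110-129)² + (71-86)²]
d = √[3969 + 361 + 225]
d = √4555
d ≈ 67.49


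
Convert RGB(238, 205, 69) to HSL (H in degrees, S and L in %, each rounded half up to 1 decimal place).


Normalize: R'=238/255≈0.9333, G'=205/255≈0.8039, B'=69/255≈0.2706
Max=238/255, Min=69/255, Δ=Max-Min=169/255
L = (Max+Min)/2 = (238+69)/510 = 307/510 = 0.60196… → L = 60.2%
L > 0.5 → S = Δ/(2-Max-Min) = 169/(510-238-69) = 169/203 = 0.83251… → S = 83.3%
(the 1/255 factors cancel in S and H, so raw channel differences can be used)
Max is R' → H = 60 × (((G-B)/Δ) mod 6) = 60 × (((205-69)/169) mod 6)
  136/169 = 0.8047…
  H = 60 × 0.8047… = 48.284…° → H = 48.3°
= HSL(48.3°, 83.3%, 60.2%)


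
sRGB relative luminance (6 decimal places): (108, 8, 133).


Linearize each channel (sRGB transfer function): c = v/255; c_lin = c/12.92 if c ≤ 0.04045, else ((c+0.055)/1.055)^2.4
  R: 108/255 ≈ 0.423529 > 0.04045 → ((0.423529+0.055)/1.055)^2.4 ≈ 0.149960
  G: 8/255 ≈ 0.031373 ≤ 0.04045 → 0.031373/12.92 ≈ 0.002428
  B: 133/255 ≈ 0.521569 > 0.04045 → ((0.521569+0.055)/1.055)^2.4 ≈ 0.234551
R_lin = 0.149960, G_lin = 0.002428, B_lin = 0.234551
L = 0.2126×R + 0.7152×G + 0.0722×B
L = 0.2126×0.149960 + 0.7152×0.002428 + 0.0722×0.234551
L ≈ 0.050553


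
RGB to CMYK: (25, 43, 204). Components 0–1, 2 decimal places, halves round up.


R'=25/255≈0.0980, G'=43/255≈0.1686, B'=204/255≈0.8000
K = 1 - max(R',G',B') = 1 - 204/255 = 51/255 = 0.2 → 0.20
(1-R'-K)/(1-K) simplifies to (max-R)/max with max = 204:
C = (204-25)/204 = 179/204 = 0.87745… → 0.88
M = (204-43)/204 = 161/204 = 0.78921… → 0.79
Y = (204-204)/204 = 0/204 = 0 → 0.00
= CMYK(0.88, 0.79, 0.00, 0.20)


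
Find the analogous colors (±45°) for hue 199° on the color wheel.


Base hue: 199°
Left analog: (199 - 45) mod 360 = 154°
Right analog: (199 + 45) mod 360 = 244°
Analogous hues = 154° and 244°


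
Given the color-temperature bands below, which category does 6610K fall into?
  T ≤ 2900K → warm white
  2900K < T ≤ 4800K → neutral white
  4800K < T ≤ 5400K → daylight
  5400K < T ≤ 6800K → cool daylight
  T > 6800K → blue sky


Temperature: 6610K
5400K < 6610K ≤ 6800K → cool daylight
Classification: cool daylight


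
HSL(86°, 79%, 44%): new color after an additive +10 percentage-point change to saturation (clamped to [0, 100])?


Original S = 79%
Adjustment = +10 percentage points
New S = 79 + (10) = 89
Clamp to [0, 100] → 89
= HSL(86°, 89%, 44%)


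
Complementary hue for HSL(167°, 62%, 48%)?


Complement = opposite side of color wheel = hue + 180°
H' = (167 + 180) mod 360 = 347°
S and L unchanged.
= HSL(347°, 62%, 48%)


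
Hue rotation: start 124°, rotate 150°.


New hue = (H + rotation) mod 360
New hue = (124 + 150) mod 360
= 274 mod 360
= 274°


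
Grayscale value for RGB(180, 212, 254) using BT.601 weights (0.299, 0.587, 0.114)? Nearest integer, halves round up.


Gray = 0.299×R + 0.587×G + 0.114×B
Gray = 0.299×180 + 0.587×212 + 0.114×254
Gray = 53.820 + 124.444 + 28.956
Gray = 207.220 → round half up → 207
Gray = 207


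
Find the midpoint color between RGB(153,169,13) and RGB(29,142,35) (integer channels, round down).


Midpoint: each channel = ⌊(C₁+C₂)/2⌋
R: ⌊(153+29)/2⌋ = 91
G: ⌊(169+142)/2⌋ = 155
B: ⌊(13+35)/2⌋ = 24
= RGB(91, 155, 24)


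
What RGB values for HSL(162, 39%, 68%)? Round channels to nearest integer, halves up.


H=162°, S=0.39, L=0.68
C = (1-|2L-1|)×S = (1-|0.36|)×0.39 = 0.2496
H' = H/60 = 162/60 ≈ 2.7000; X = C×(1-|H' mod 2 - 1|) = 0.17472
m = L - C/2 = 0.68 - 0.1248 = 0.5552
Sector ⌊H'⌋ = 2 → (R',G',B') = (0.0, 0.2496, 0.17472)
RGB = ((R'+m)×255, (G'+m)×255, (B'+m)×255) = (141.576, 205.224, 186.1296)
Round half up → RGB(142, 205, 186)
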